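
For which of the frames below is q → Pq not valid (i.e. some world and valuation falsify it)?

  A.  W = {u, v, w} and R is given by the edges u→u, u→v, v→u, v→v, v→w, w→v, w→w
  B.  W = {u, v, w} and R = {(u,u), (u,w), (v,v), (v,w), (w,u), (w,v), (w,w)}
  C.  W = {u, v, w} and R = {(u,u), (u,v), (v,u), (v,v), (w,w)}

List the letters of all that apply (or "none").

The schema q → Pq is the dual of axiom T; it is valid on a frame iff R is reflexive.
(A) R is reflexive (each world relates to itself), so the schema is valid here.
(B) R is reflexive (each world relates to itself), so the schema is valid here.
(C) R is reflexive (each world relates to itself), so the schema is valid here.

none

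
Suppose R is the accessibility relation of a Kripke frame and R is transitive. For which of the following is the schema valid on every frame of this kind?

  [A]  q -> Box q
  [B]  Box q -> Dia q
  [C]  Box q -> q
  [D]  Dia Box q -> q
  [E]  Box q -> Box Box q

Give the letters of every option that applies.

(A) q -> Box q is valid only on frames where every R-edge is a self-loop. Such an R need not be a subset of the identity — not valid.
(B) Box q -> Dia q is axiom D; it is valid on a frame exactly when R is serial. Such an R need not be serial, so not valid.
(C) Box q -> q is axiom T, which corresponds to reflexivity. Such an R need not be reflexive — not valid.
(D) Dia Box q -> q is the dual of axiom B, which corresponds to symmetry. Such an R need not be symmetric — not valid.
(E) Box q -> Box Box q is axiom 4, which corresponds to transitivity. Every such R is transitive — valid.

E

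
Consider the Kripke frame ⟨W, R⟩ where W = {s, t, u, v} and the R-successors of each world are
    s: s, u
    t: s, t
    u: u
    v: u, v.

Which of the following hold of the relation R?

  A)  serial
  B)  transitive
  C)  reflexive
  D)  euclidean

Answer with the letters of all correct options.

(A) serial: every world has an R-successor.
(B) not transitive: t R s and s R u but not t R u.
(C) reflexive: each world relates to itself.
(D) not euclidean: s R u and s R s but not u R s.

A, C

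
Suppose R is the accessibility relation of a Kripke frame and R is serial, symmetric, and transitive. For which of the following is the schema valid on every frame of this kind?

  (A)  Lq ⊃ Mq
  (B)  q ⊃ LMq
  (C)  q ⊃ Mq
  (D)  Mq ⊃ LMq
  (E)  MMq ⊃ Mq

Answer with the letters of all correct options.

A, B, C, D, E

A serial symmetric transitive relation is reflexive (take any v with uRv; symmetry gives vRu and transitivity gives uRu), hence an equivalence relation.
(A) Lq ⊃ Mq is axiom D, which corresponds to seriality. Every such R is serial — valid.
(B) q ⊃ LMq is axiom B, which corresponds to symmetry. Every such R is symmetric — valid.
(C) the dual of axiom T: valid iff R is reflexive. Every such R is reflexive — valid.
(D) Mq ⊃ LMq is axiom 5; it is valid on a frame exactly when R is euclidean. Every such R is euclidean, so valid.
(E) MMq ⊃ Mq (the dual of axiom 4) characterises the transitive frames. Every such R is transitive — valid.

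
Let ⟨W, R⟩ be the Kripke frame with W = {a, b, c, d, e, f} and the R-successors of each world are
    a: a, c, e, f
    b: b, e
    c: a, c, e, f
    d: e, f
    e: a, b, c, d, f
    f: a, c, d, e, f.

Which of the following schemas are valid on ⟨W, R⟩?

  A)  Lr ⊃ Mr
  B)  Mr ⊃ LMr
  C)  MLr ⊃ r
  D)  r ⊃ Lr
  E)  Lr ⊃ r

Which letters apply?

A, C

R is not reflexive: not d R d.
R is symmetric: every R-edge is matched by its reverse.
R is not euclidean: e R a and e R b but not a R b.
R is serial: every world has an R-successor.
R is not a subset of the identity: a R c with a ≠ c.
(A) Lr ⊃ Mr is axiom D; it is valid on a frame exactly when R is serial. R is serial, so valid.
(B) Mr ⊃ LMr (axiom 5) characterises the euclidean frames. R is not euclidean — not valid.
(C) the dual of axiom B: valid iff R is symmetric. R is symmetric — valid.
(D) r ⊃ Lr is valid only on frames where every R-edge is a self-loop. Here R ⊄ identity — not valid.
(E) axiom T: valid iff R is reflexive. R is not reflexive — not valid.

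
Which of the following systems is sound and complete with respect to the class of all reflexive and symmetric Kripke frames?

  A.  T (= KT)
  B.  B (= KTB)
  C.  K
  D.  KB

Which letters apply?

B

(A) T (= KT) is determined by the class of reflexive frames.
(B) B (= KTB) is determined by exactly this class.
(C) K is determined by the class of arbitrary frames.
(D) KB is determined by the class of symmetric frames.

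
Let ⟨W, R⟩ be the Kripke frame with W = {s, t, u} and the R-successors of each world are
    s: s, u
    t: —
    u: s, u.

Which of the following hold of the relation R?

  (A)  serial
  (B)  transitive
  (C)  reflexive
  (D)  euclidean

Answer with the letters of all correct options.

B, D

(A) not serial: t has no R-successor.
(B) transitive: R is closed under composition.
(C) not reflexive: not t R t.
(D) euclidean: any two R-successors of the same world are R-related.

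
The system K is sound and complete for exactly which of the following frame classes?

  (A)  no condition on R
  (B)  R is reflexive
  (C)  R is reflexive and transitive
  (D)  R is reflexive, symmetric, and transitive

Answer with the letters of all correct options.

A

(A) K is sound and complete for exactly this class.
(B) this class determines T (= KT), not K.
(C) this class determines S4, not K.
(D) this class determines S5, not K.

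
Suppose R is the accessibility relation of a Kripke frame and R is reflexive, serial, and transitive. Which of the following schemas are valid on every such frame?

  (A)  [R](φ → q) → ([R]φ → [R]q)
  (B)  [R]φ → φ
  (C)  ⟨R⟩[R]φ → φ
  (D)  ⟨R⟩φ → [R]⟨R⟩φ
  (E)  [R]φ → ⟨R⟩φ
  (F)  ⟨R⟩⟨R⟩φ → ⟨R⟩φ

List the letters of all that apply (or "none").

(A) [R](φ → q) → ([R]φ → [R]q) is the K axiom; it holds on all frames — valid.
(B) [R]φ → φ is axiom T; it is valid on a frame exactly when R is reflexive. Every such R is reflexive, so valid.
(C) ⟨R⟩[R]φ → φ is the dual of axiom B; it is valid on a frame exactly when R is symmetric. Such an R need not be symmetric, so not valid.
(D) ⟨R⟩φ → [R]⟨R⟩φ is axiom 5, which corresponds to the euclidean property. Such an R need not be euclidean — not valid.
(E) [R]φ → ⟨R⟩φ is axiom D, which corresponds to seriality. Every such R is serial — valid.
(F) the dual of axiom 4: valid iff R is transitive. Every such R is transitive — valid.

A, B, E, F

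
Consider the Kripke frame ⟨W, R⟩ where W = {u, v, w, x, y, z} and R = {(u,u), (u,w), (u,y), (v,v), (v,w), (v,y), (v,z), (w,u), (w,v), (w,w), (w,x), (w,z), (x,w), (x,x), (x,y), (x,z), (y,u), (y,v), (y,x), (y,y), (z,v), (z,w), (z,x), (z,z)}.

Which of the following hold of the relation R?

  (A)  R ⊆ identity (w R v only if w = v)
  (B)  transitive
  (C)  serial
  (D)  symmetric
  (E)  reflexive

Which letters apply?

(A) not ⊆ identity: u R w with u ≠ w.
(B) not transitive: u R w and w R v but not u R v.
(C) serial: every world has an R-successor.
(D) symmetric: every R-edge is matched by its reverse.
(E) reflexive: each world relates to itself.

C, D, E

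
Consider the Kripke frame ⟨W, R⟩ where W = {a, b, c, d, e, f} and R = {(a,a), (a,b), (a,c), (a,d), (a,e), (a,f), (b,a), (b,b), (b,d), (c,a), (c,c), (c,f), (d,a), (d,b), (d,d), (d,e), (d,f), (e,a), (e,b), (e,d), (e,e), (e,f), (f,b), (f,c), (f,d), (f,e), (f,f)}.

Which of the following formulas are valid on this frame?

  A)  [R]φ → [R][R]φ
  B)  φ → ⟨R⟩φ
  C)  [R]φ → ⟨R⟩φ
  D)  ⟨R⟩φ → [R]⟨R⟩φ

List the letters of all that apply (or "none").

B, C

R is reflexive: each world relates to itself.
R is not transitive: b R a and a R c but not b R c.
R is not euclidean: a R b and a R c but not b R c.
R is serial: every world has an R-successor.
(A) axiom 4: valid iff R is transitive. R is not transitive — not valid.
(B) φ → ⟨R⟩φ is the dual of axiom T; it is valid on a frame exactly when R is reflexive. R is reflexive, so valid.
(C) [R]φ → ⟨R⟩φ is axiom D; it is valid on a frame exactly when R is serial. R is serial, so valid.
(D) ⟨R⟩φ → [R]⟨R⟩φ (axiom 5) characterises the euclidean frames. R is not euclidean — not valid.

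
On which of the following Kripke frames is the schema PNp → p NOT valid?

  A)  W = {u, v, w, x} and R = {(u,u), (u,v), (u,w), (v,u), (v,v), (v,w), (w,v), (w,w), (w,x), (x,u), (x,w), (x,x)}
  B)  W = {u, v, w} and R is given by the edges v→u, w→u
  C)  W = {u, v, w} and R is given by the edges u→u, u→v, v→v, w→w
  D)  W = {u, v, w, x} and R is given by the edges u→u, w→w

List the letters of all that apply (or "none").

A, B, C

The schema PNp → p is the dual of axiom B; it is valid on a frame iff R is symmetric.
(A) R is not symmetric (u R w but not w R u), so the schema fails here.
(B) R is not symmetric (v R u but not u R v), so the schema fails here.
(C) R is not symmetric (u R v but not v R u), so the schema fails here.
(D) R is symmetric (every R-edge is matched by its reverse), so the schema is valid here.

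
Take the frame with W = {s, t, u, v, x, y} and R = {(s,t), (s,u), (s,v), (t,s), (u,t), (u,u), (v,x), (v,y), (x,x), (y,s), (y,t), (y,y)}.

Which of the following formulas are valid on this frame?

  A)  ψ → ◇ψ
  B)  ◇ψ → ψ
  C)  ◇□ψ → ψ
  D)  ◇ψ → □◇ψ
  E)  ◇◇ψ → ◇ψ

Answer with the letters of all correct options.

none

R is not reflexive: not s R s.
R is not symmetric: s R u but not u R s.
R is not transitive: s R t and t R s but not s R s.
R is not euclidean: s R t and s R u but not t R u.
R is not a subset of the identity: s R t with s ≠ t.
(A) ψ → ◇ψ is the dual of axiom T; it is valid on a frame exactly when R is reflexive. R is not reflexive, so not valid.
(B) ◇ψ → ψ (the converse of T) corresponds to R being a subset of the identity. Here R ⊄ identity, so not valid.
(C) ◇□ψ → ψ is the dual of axiom B; it is valid on a frame exactly when R is symmetric. R is not symmetric, so not valid.
(D) ◇ψ → □◇ψ is axiom 5; it is valid on a frame exactly when R is euclidean. R is not euclidean, so not valid.
(E) the dual of axiom 4: valid iff R is transitive. R is not transitive — not valid.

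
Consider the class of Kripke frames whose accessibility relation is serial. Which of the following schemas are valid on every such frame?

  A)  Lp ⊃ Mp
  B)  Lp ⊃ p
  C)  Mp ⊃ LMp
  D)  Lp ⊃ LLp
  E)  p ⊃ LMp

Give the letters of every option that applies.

A

(A) Lp ⊃ Mp is axiom D; it is valid on a frame exactly when R is serial. Every such R is serial, so valid.
(B) Lp ⊃ p is axiom T; it is valid on a frame exactly when R is reflexive. Such an R need not be reflexive, so not valid.
(C) axiom 5: valid iff R is euclidean. Such an R need not be euclidean — not valid.
(D) Lp ⊃ LLp is axiom 4, which corresponds to transitivity. Such an R need not be transitive — not valid.
(E) p ⊃ LMp (axiom B) characterises the symmetric frames. Such an R need not be symmetric — not valid.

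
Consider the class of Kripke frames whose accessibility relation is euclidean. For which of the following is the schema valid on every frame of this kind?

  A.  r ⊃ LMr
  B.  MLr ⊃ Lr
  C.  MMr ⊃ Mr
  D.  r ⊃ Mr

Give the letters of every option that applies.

(A) r ⊃ LMr is axiom B, which corresponds to symmetry. Such an R need not be symmetric — not valid.
(B) the dual of axiom 5: valid iff R is euclidean. Every such R is euclidean — valid.
(C) the dual of axiom 4: valid iff R is transitive. Such an R need not be transitive — not valid.
(D) r ⊃ Mr is the dual of axiom T, which corresponds to reflexivity. Such an R need not be reflexive — not valid.

B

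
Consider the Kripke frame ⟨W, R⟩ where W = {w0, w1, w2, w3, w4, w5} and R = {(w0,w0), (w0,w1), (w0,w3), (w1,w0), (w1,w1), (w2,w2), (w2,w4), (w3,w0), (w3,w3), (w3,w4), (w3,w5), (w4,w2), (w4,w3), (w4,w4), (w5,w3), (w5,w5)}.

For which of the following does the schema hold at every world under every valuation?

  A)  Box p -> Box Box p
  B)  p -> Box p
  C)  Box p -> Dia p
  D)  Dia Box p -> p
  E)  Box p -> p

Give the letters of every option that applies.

C, D, E

R is reflexive: each world relates to itself.
R is symmetric: every R-edge is matched by its reverse.
R is not transitive: w0 R w3 and w3 R w4 but not w0 R w4.
R is serial: every world has an R-successor.
R is not a subset of the identity: w0 R w1 with w0 ≠ w1.
(A) axiom 4: valid iff R is transitive. R is not transitive — not valid.
(B) p -> Box p is equivalent to ◇p→p; it holds exactly when R ⊆ identity. Here R ⊄ identity — not valid.
(C) axiom D: valid iff R is serial. R is serial — valid.
(D) Dia Box p -> p (the dual of axiom B) characterises the symmetric frames. R is symmetric — valid.
(E) Box p -> p is axiom T, which corresponds to reflexivity. R is reflexive — valid.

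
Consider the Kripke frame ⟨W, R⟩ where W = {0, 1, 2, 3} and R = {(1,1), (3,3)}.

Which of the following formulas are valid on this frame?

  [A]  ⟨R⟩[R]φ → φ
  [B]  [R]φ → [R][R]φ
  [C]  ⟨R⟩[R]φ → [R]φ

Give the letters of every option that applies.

A, B, C

R is symmetric: every R-edge is matched by its reverse.
R is transitive: R is closed under composition.
R is euclidean: any two R-successors of the same world are R-related.
(A) the dual of axiom B: valid iff R is symmetric. R is symmetric — valid.
(B) [R]φ → [R][R]φ is axiom 4, which corresponds to transitivity. R is transitive — valid.
(C) ⟨R⟩[R]φ → [R]φ (the dual of axiom 5) characterises the euclidean frames. R is euclidean — valid.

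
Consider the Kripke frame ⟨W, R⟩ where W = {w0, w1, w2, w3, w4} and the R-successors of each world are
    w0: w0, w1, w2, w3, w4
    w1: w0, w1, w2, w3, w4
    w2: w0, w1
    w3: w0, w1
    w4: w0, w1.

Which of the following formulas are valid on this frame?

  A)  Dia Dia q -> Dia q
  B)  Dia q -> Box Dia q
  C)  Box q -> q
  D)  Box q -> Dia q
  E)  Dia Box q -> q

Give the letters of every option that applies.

R is not reflexive: not w2 R w2.
R is symmetric: every R-edge is matched by its reverse.
R is not transitive: w2 R w0 and w0 R w2 but not w2 R w2.
R is not euclidean: w0 R w2 and w0 R w3 but not w2 R w3.
R is serial: every world has an R-successor.
(A) Dia Dia q -> Dia q (the dual of axiom 4) characterises the transitive frames. R is not transitive — not valid.
(B) Dia q -> Box Dia q (axiom 5) characterises the euclidean frames. R is not euclidean — not valid.
(C) Box q -> q is axiom T, which corresponds to reflexivity. R is not reflexive — not valid.
(D) Box q -> Dia q is axiom D; it is valid on a frame exactly when R is serial. R is serial, so valid.
(E) Dia Box q -> q is the dual of axiom B, which corresponds to symmetry. R is symmetric — valid.

D, E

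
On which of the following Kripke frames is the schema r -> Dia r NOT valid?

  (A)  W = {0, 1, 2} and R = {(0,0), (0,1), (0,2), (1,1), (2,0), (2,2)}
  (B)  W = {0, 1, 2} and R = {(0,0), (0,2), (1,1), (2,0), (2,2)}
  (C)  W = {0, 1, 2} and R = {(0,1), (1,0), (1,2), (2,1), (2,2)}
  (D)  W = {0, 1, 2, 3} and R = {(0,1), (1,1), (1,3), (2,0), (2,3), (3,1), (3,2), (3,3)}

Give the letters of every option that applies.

C, D

The schema r -> Dia r is the dual of axiom T; it is valid on a frame iff R is reflexive.
(A) R is reflexive (each world relates to itself), so the schema is valid here.
(B) R is reflexive (each world relates to itself), so the schema is valid here.
(C) R is not reflexive (not 0 R 0), so the schema fails here.
(D) R is not reflexive (not 0 R 0), so the schema fails here.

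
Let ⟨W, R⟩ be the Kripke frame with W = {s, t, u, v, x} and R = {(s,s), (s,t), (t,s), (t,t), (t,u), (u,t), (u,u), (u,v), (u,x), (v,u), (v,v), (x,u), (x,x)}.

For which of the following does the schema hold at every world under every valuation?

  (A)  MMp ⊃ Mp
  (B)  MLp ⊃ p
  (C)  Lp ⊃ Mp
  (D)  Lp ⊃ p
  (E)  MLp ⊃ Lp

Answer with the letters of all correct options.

B, C, D

R is reflexive: each world relates to itself.
R is symmetric: every R-edge is matched by its reverse.
R is not transitive: s R t and t R u but not s R u.
R is not euclidean: t R s and t R u but not s R u.
R is serial: every world has an R-successor.
(A) MMp ⊃ Mp (the dual of axiom 4) characterises the transitive frames. R is not transitive — not valid.
(B) MLp ⊃ p is the dual of axiom B; it is valid on a frame exactly when R is symmetric. R is symmetric, so valid.
(C) Lp ⊃ Mp is axiom D; it is valid on a frame exactly when R is serial. R is serial, so valid.
(D) axiom T: valid iff R is reflexive. R is reflexive — valid.
(E) MLp ⊃ Lp (the dual of axiom 5) characterises the euclidean frames. R is not euclidean — not valid.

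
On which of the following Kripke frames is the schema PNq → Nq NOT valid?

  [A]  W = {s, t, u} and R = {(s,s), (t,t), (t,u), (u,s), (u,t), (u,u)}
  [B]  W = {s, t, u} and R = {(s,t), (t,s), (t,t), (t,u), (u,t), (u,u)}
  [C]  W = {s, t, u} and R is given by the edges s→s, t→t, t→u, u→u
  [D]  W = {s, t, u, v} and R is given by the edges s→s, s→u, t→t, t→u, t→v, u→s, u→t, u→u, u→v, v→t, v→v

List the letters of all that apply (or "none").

The schema PNq → Nq is the dual of axiom 5; it is valid on a frame iff R is euclidean.
(A) R is not euclidean (u R s and u R t but not s R t), so the schema fails here.
(B) R is not euclidean (t R s and t R u but not s R u), so the schema fails here.
(C) R is not euclidean (t R u and t R t but not u R t), so the schema fails here.
(D) R is not euclidean (t R v and t R u but not v R u), so the schema fails here.

A, B, C, D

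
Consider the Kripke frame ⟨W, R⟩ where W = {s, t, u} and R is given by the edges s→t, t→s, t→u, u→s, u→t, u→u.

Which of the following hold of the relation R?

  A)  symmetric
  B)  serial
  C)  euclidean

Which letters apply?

B

(A) not symmetric: u R s but not s R u.
(B) serial: every world has an R-successor.
(C) not euclidean: t R s and t R u but not s R u.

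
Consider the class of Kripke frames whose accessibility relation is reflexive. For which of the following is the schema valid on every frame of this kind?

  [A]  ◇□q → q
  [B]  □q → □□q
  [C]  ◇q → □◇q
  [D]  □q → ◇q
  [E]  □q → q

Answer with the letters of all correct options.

A reflexive relation is serial.
(A) ◇□q → q is the dual of axiom B; it is valid on a frame exactly when R is symmetric. Such an R need not be symmetric, so not valid.
(B) □q → □□q is axiom 4; it is valid on a frame exactly when R is transitive. Such an R need not be transitive, so not valid.
(C) ◇q → □◇q is axiom 5; it is valid on a frame exactly when R is euclidean. Such an R need not be euclidean, so not valid.
(D) □q → ◇q is axiom D; it is valid on a frame exactly when R is serial. Every such R is serial, so valid.
(E) axiom T: valid iff R is reflexive. Every such R is reflexive — valid.

D, E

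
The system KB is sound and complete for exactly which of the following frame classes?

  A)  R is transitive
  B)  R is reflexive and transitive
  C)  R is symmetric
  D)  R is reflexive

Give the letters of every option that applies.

C

(A) this class determines K4, not KB.
(B) this class determines S4, not KB.
(C) KB is sound and complete for exactly this class.
(D) this class determines T (= KT), not KB.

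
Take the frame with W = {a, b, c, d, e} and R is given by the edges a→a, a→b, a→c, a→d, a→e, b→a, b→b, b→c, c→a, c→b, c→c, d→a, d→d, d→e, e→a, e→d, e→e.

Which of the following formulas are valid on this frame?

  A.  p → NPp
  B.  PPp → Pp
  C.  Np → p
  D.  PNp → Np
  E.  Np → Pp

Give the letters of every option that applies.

A, C, E

R is reflexive: each world relates to itself.
R is symmetric: every R-edge is matched by its reverse.
R is not transitive: b R a and a R d but not b R d.
R is not euclidean: a R b and a R d but not b R d.
R is serial: every world has an R-successor.
(A) axiom B: valid iff R is symmetric. R is symmetric — valid.
(B) PPp → Pp is the dual of axiom 4; it is valid on a frame exactly when R is transitive. R is not transitive, so not valid.
(C) Np → p (axiom T) characterises the reflexive frames. R is reflexive — valid.
(D) the dual of axiom 5: valid iff R is euclidean. R is not euclidean — not valid.
(E) Np → Pp is axiom D, which corresponds to seriality. R is serial — valid.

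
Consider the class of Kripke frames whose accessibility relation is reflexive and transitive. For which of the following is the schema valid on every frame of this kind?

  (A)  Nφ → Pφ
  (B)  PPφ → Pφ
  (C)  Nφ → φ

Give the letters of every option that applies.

Reflexive relations are serial.
(A) Nφ → Pφ is axiom D; it is valid on a frame exactly when R is serial. Every such R is serial, so valid.
(B) PPφ → Pφ (the dual of axiom 4) characterises the transitive frames. Every such R is transitive — valid.
(C) Nφ → φ is axiom T; it is valid on a frame exactly when R is reflexive. Every such R is reflexive, so valid.

A, B, C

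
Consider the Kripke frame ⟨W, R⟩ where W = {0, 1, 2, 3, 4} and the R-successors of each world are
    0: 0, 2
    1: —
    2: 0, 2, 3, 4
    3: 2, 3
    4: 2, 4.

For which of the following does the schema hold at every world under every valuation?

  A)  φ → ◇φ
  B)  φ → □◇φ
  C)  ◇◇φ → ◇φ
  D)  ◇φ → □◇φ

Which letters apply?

R is not reflexive: not 1 R 1.
R is symmetric: every R-edge is matched by its reverse.
R is not transitive: 0 R 2 and 2 R 3 but not 0 R 3.
R is not euclidean: 2 R 0 and 2 R 3 but not 0 R 3.
(A) the dual of axiom T: valid iff R is reflexive. R is not reflexive — not valid.
(B) φ → □◇φ is axiom B, which corresponds to symmetry. R is symmetric — valid.
(C) ◇◇φ → ◇φ is the dual of axiom 4; it is valid on a frame exactly when R is transitive. R is not transitive, so not valid.
(D) axiom 5: valid iff R is euclidean. R is not euclidean — not valid.

B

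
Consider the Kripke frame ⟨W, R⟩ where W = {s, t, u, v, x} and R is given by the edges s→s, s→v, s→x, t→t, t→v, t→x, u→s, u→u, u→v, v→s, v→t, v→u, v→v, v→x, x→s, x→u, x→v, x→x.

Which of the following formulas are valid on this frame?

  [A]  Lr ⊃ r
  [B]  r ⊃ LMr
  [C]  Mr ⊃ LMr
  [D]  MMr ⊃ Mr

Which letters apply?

A

R is reflexive: each world relates to itself.
R is not symmetric: t R x but not x R t.
R is not transitive: s R v and v R t but not s R t.
R is not euclidean: t R x and t R t but not x R t.
(A) Lr ⊃ r is axiom T; it is valid on a frame exactly when R is reflexive. R is reflexive, so valid.
(B) axiom B: valid iff R is symmetric. R is not symmetric — not valid.
(C) Mr ⊃ LMr is axiom 5; it is valid on a frame exactly when R is euclidean. R is not euclidean, so not valid.
(D) MMr ⊃ Mr (the dual of axiom 4) characterises the transitive frames. R is not transitive — not valid.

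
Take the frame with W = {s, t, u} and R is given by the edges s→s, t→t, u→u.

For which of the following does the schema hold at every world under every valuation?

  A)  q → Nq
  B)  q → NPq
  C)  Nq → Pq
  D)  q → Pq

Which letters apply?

R is reflexive: each world relates to itself.
R is symmetric: every R-edge is matched by its reverse.
R is serial: every world has an R-successor.
R is a subset of the identity: every R-edge is a self-loop.
(A) q → Nq (equivalent to ◇p→p) corresponds to R being a subset of the identity. Here R ⊆ identity, so valid.
(B) q → NPq is axiom B; it is valid on a frame exactly when R is symmetric. R is symmetric, so valid.
(C) axiom D: valid iff R is serial. R is serial — valid.
(D) q → Pq is the dual of axiom T; it is valid on a frame exactly when R is reflexive. R is reflexive, so valid.

A, B, C, D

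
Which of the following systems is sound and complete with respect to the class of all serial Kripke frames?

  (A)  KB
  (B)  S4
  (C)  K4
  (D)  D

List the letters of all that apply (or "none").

D

(A) KB is determined by the class of symmetric frames.
(B) S4 is determined by the class of reflexive and transitive frames.
(C) K4 is determined by the class of transitive frames.
(D) D is determined by exactly this class.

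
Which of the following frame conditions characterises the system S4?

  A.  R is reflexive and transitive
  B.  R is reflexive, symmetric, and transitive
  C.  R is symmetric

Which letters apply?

(A) S4 is sound and complete for exactly this class.
(B) this class determines S5, not S4.
(C) this class determines KB, not S4.

A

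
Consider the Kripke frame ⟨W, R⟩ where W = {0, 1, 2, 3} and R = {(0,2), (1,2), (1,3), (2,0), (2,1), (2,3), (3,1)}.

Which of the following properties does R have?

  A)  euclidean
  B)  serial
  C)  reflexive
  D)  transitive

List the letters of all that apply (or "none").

(A) not euclidean: 1 R 3 and 1 R 2 but not 3 R 2.
(B) serial: every world has an R-successor.
(C) not reflexive: not 0 R 0.
(D) not transitive: 0 R 2 and 2 R 0 but not 0 R 0.

B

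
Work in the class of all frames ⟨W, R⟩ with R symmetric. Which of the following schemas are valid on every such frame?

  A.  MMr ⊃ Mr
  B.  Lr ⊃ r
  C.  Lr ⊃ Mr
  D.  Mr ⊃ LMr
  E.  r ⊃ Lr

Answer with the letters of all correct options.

(A) MMr ⊃ Mr is the dual of axiom 4, which corresponds to transitivity. Such an R need not be transitive — not valid.
(B) axiom T: valid iff R is reflexive. Such an R need not be reflexive — not valid.
(C) Lr ⊃ Mr is axiom D; it is valid on a frame exactly when R is serial. Such an R need not be serial, so not valid.
(D) Mr ⊃ LMr is axiom 5, which corresponds to the euclidean property. Such an R need not be euclidean — not valid.
(E) r ⊃ Lr (equivalent to ◇p→p) corresponds to R being a subset of the identity. Such an R need not be a subset of the identity, so not valid.

none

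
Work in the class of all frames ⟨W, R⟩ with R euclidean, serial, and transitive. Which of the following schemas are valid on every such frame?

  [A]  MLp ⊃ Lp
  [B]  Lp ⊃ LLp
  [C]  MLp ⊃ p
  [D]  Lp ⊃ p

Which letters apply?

(A) MLp ⊃ Lp is the dual of axiom 5; it is valid on a frame exactly when R is euclidean. Every such R is euclidean, so valid.
(B) Lp ⊃ LLp (axiom 4) characterises the transitive frames. Every such R is transitive — valid.
(C) the dual of axiom B: valid iff R is symmetric. Such an R need not be symmetric — not valid.
(D) Lp ⊃ p is axiom T, which corresponds to reflexivity. Such an R need not be reflexive — not valid.

A, B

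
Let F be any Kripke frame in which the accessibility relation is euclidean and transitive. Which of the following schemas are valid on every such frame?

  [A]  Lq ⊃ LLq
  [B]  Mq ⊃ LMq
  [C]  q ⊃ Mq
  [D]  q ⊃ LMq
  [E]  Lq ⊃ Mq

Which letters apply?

A, B

(A) Lq ⊃ LLq is axiom 4; it is valid on a frame exactly when R is transitive. Every such R is transitive, so valid.
(B) Mq ⊃ LMq is axiom 5; it is valid on a frame exactly when R is euclidean. Every such R is euclidean, so valid.
(C) q ⊃ Mq is the dual of axiom T; it is valid on a frame exactly when R is reflexive. Such an R need not be reflexive, so not valid.
(D) q ⊃ LMq is axiom B; it is valid on a frame exactly when R is symmetric. Such an R need not be symmetric, so not valid.
(E) Lq ⊃ Mq is axiom D; it is valid on a frame exactly when R is serial. Such an R need not be serial, so not valid.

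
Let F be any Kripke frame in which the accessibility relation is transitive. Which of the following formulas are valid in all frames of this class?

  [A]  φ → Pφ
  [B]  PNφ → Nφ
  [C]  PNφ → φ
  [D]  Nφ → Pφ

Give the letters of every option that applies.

none

(A) the dual of axiom T: valid iff R is reflexive. Such an R need not be reflexive — not valid.
(B) PNφ → Nφ (the dual of axiom 5) characterises the euclidean frames. Such an R need not be euclidean — not valid.
(C) PNφ → φ is the dual of axiom B; it is valid on a frame exactly when R is symmetric. Such an R need not be symmetric, so not valid.
(D) axiom D: valid iff R is serial. Such an R need not be serial — not valid.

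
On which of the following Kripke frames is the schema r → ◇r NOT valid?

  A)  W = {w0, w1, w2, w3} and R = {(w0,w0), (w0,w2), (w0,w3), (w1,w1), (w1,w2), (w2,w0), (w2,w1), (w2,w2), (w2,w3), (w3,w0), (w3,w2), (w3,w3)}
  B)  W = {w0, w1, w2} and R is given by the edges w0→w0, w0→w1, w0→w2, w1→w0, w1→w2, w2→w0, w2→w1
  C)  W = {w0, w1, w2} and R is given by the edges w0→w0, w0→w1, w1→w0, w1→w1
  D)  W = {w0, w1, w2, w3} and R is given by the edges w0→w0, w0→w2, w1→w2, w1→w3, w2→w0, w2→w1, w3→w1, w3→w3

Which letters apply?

B, C, D

The schema r → ◇r is the dual of axiom T; it is valid on a frame iff R is reflexive.
(A) R is reflexive (each world relates to itself), so the schema is valid here.
(B) R is not reflexive (not w1 R w1), so the schema fails here.
(C) R is not reflexive (not w2 R w2), so the schema fails here.
(D) R is not reflexive (not w1 R w1), so the schema fails here.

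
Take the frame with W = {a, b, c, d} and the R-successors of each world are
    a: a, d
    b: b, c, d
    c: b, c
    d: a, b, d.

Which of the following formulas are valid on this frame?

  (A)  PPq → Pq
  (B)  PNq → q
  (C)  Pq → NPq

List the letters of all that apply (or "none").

B

R is symmetric: every R-edge is matched by its reverse.
R is not transitive: a R d and d R b but not a R b.
R is not euclidean: b R c and b R d but not c R d.
(A) the dual of axiom 4: valid iff R is transitive. R is not transitive — not valid.
(B) PNq → q is the dual of axiom B, which corresponds to symmetry. R is symmetric — valid.
(C) Pq → NPq (axiom 5) characterises the euclidean frames. R is not euclidean — not valid.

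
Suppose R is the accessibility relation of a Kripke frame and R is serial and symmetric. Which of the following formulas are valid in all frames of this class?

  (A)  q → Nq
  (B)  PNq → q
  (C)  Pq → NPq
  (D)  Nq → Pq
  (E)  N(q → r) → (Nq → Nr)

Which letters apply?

(A) q → Nq is valid only on frames where every R-edge is a self-loop. Such an R need not be a subset of the identity — not valid.
(B) the dual of axiom B: valid iff R is symmetric. Every such R is symmetric — valid.
(C) Pq → NPq is axiom 5, which corresponds to the euclidean property. Such an R need not be euclidean — not valid.
(D) Nq → Pq is axiom D; it is valid on a frame exactly when R is serial. Every such R is serial, so valid.
(E) this is just K, valid on every normal frame.

B, D, E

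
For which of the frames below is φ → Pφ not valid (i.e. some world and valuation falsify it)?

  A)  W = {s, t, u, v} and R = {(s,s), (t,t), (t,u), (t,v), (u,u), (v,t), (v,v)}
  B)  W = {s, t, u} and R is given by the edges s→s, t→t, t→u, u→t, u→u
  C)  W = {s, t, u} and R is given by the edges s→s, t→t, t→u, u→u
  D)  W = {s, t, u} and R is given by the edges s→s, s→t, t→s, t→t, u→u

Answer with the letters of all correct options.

The schema φ → Pφ is the dual of axiom T; it is valid on a frame iff R is reflexive.
(A) R is reflexive (each world relates to itself), so the schema is valid here.
(B) R is reflexive (each world relates to itself), so the schema is valid here.
(C) R is reflexive (each world relates to itself), so the schema is valid here.
(D) R is reflexive (each world relates to itself), so the schema is valid here.

none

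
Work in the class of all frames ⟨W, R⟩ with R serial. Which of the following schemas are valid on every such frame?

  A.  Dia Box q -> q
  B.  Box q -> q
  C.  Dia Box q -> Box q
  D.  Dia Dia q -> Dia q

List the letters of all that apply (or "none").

none

(A) Dia Box q -> q is the dual of axiom B; it is valid on a frame exactly when R is symmetric. Such an R need not be symmetric, so not valid.
(B) axiom T: valid iff R is reflexive. Such an R need not be reflexive — not valid.
(C) Dia Box q -> Box q (the dual of axiom 5) characterises the euclidean frames. Such an R need not be euclidean — not valid.
(D) Dia Dia q -> Dia q (the dual of axiom 4) characterises the transitive frames. Such an R need not be transitive — not valid.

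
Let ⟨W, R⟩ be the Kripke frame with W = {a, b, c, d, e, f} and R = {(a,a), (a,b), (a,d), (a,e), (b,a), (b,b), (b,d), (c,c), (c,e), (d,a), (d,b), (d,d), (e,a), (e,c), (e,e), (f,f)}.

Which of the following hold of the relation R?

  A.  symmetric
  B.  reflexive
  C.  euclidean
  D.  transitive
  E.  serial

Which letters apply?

(A) symmetric: every R-edge is matched by its reverse.
(B) reflexive: each world relates to itself.
(C) not euclidean: a R b and a R e but not b R e.
(D) not transitive: a R e and e R c but not a R c.
(E) serial: every world has an R-successor.

A, B, E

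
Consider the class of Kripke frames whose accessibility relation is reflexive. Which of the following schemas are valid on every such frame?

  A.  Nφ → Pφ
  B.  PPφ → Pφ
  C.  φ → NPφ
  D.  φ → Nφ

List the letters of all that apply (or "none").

A reflexive relation is serial.
(A) Nφ → Pφ is axiom D; it is valid on a frame exactly when R is serial. Every such R is serial, so valid.
(B) the dual of axiom 4: valid iff R is transitive. Such an R need not be transitive — not valid.
(C) axiom B: valid iff R is symmetric. Such an R need not be symmetric — not valid.
(D) φ → Nφ (equivalent to ◇p→p) corresponds to R being a subset of the identity. Such an R need not be a subset of the identity, so not valid.

A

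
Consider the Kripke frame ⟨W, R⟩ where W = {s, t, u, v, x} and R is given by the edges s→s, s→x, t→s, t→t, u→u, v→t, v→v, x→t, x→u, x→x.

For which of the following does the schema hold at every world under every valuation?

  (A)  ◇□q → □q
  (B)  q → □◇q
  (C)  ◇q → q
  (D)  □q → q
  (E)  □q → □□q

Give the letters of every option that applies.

D

R is reflexive: each world relates to itself.
R is not symmetric: s R x but not x R s.
R is not transitive: s R x and x R t but not s R t.
R is not euclidean: s R x and s R s but not x R s.
R is not a subset of the identity: s R x with s ≠ x.
(A) ◇□q → □q is the dual of axiom 5, which corresponds to the euclidean property. R is not euclidean — not valid.
(B) q → □◇q is axiom B; it is valid on a frame exactly when R is symmetric. R is not symmetric, so not valid.
(C) ◇q → q (the converse of T) corresponds to R being a subset of the identity. Here R ⊄ identity, so not valid.
(D) axiom T: valid iff R is reflexive. R is reflexive — valid.
(E) □q → □□q (axiom 4) characterises the transitive frames. R is not transitive — not valid.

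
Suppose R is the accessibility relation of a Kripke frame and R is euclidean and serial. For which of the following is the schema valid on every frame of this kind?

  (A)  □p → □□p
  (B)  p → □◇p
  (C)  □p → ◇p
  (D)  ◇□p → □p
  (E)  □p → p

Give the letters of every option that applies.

C, D

(A) □p → □□p (axiom 4) characterises the transitive frames. Such an R need not be transitive — not valid.
(B) p → □◇p is axiom B, which corresponds to symmetry. Such an R need not be symmetric — not valid.
(C) □p → ◇p (axiom D) characterises the serial frames. Every such R is serial — valid.
(D) the dual of axiom 5: valid iff R is euclidean. Every such R is euclidean — valid.
(E) axiom T: valid iff R is reflexive. Such an R need not be reflexive — not valid.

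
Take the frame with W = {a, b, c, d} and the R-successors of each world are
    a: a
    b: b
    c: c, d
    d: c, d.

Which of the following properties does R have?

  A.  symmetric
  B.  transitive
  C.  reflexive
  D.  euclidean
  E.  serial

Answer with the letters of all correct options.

(A) symmetric: every R-edge is matched by its reverse.
(B) transitive: R is closed under composition.
(C) reflexive: each world relates to itself.
(D) euclidean: any two R-successors of the same world are R-related.
(E) serial: every world has an R-successor.

A, B, C, D, E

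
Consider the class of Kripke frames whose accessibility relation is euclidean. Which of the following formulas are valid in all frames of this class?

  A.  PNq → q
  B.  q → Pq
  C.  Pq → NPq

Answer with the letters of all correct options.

C

(A) PNq → q is the dual of axiom B; it is valid on a frame exactly when R is symmetric. Such an R need not be symmetric, so not valid.
(B) q → Pq (the dual of axiom T) characterises the reflexive frames. Such an R need not be reflexive — not valid.
(C) Pq → NPq is axiom 5, which corresponds to the euclidean property. Every such R is euclidean — valid.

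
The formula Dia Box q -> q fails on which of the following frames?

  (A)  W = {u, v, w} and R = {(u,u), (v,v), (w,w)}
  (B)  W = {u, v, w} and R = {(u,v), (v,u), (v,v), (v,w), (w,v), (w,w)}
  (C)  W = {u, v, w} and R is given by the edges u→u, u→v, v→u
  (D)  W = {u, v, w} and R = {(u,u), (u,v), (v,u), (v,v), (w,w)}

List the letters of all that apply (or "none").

The schema Dia Box q -> q is the dual of axiom B; it is valid on a frame iff R is symmetric.
(A) R is symmetric (every R-edge is matched by its reverse), so the schema is valid here.
(B) R is symmetric (every R-edge is matched by its reverse), so the schema is valid here.
(C) R is symmetric (every R-edge is matched by its reverse), so the schema is valid here.
(D) R is symmetric (every R-edge is matched by its reverse), so the schema is valid here.

none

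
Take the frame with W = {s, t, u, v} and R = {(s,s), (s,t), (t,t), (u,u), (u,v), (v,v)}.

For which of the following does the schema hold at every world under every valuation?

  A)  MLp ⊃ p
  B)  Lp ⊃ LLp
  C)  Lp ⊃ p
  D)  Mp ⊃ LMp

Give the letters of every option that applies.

B, C

R is reflexive: each world relates to itself.
R is not symmetric: s R t but not t R s.
R is transitive: R is closed under composition.
R is not euclidean: s R t and s R s but not t R s.
(A) the dual of axiom B: valid iff R is symmetric. R is not symmetric — not valid.
(B) Lp ⊃ LLp is axiom 4, which corresponds to transitivity. R is transitive — valid.
(C) axiom T: valid iff R is reflexive. R is reflexive — valid.
(D) Mp ⊃ LMp is axiom 5; it is valid on a frame exactly when R is euclidean. R is not euclidean, so not valid.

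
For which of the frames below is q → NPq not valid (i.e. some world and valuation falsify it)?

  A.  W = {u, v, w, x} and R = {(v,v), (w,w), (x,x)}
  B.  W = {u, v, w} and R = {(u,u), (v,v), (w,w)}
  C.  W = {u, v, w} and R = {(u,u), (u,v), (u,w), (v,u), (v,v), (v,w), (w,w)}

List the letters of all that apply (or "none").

The schema q → NPq is axiom B; it is valid on a frame iff R is symmetric.
(A) R is symmetric (every R-edge is matched by its reverse), so the schema is valid here.
(B) R is symmetric (every R-edge is matched by its reverse), so the schema is valid here.
(C) R is not symmetric (u R w but not w R u), so the schema fails here.

C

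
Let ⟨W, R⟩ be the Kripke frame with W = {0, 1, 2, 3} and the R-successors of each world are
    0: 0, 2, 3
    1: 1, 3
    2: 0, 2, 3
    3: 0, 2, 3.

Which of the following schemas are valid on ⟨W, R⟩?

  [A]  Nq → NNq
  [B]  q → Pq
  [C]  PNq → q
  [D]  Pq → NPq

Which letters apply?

B

R is reflexive: each world relates to itself.
R is not symmetric: 1 R 3 but not 3 R 1.
R is not transitive: 1 R 3 and 3 R 0 but not 1 R 0.
R is not euclidean: 1 R 3 and 1 R 1 but not 3 R 1.
(A) Nq → NNq (axiom 4) characterises the transitive frames. R is not transitive — not valid.
(B) the dual of axiom T: valid iff R is reflexive. R is reflexive — valid.
(C) the dual of axiom B: valid iff R is symmetric. R is not symmetric — not valid.
(D) Pq → NPq is axiom 5; it is valid on a frame exactly when R is euclidean. R is not euclidean, so not valid.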